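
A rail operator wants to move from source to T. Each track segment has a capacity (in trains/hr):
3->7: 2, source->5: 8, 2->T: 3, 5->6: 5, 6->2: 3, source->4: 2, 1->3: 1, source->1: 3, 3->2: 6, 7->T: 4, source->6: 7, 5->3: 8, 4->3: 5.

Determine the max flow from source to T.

5

Augment source->6->2->T: bottleneck 3. Total 3.
Augment source->5->3->7->T: bottleneck 2. Total 5.
No augmenting path remains in the residual graph.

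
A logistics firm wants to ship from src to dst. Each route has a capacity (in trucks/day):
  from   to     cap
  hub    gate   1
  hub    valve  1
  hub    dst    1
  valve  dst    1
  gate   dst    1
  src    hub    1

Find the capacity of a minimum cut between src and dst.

1

Max flow = 1 (via 1 augmenting path).
In the residual at optimum, the set reachable from src is {src}.
Cut edges: src→hub (cap 1). Sum = 1.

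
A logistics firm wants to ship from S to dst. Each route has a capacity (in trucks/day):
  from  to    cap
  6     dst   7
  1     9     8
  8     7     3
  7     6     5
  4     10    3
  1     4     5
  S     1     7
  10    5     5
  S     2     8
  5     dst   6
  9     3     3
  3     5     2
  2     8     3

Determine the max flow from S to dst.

8

Augment S→1→4→10→5→dst: bottleneck 3. Total 3.
Augment S→1→9→3→5→dst: bottleneck 2. Total 5.
Augment S→2→8→7→6→dst: bottleneck 3. Total 8.
No augmenting path remains in the residual graph.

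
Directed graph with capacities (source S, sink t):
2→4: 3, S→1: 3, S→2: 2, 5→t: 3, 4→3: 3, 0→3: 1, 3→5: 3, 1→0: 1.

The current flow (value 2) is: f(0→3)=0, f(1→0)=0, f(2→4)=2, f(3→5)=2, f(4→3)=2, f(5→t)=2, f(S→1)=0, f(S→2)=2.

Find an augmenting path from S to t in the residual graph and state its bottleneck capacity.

S→1→0→3→5→t, bottleneck 1

Residual along S→1→0→3→5→t: S→1: 3, 1→0: 1, 0→3: 1, 3→5: 1, 5→t: 1.
Bottleneck = min = 1.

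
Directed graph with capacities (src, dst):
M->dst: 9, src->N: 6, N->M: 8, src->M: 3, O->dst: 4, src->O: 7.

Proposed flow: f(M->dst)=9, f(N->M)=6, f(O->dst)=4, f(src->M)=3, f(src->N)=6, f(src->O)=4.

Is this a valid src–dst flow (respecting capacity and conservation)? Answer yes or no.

Yes

Every edge has 0 ≤ f(e) ≤ cap(e).
At each intermediate node, inflow equals outflow.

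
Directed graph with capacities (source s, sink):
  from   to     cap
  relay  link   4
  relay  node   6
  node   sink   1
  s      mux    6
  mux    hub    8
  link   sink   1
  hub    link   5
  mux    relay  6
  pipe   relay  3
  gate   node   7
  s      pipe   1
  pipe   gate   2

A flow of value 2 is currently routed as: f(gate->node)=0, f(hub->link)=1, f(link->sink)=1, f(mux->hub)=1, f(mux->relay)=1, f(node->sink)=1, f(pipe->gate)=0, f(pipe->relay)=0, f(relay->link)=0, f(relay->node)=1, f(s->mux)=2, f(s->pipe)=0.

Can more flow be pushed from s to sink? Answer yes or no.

Residual reachable from s: {gate, hub, link, mux, node, pipe, relay, s}; sink is not reachable.
Saturated cut: link->sink, node->sink with total capacity 2 = current flow value. Flow is maximum.

No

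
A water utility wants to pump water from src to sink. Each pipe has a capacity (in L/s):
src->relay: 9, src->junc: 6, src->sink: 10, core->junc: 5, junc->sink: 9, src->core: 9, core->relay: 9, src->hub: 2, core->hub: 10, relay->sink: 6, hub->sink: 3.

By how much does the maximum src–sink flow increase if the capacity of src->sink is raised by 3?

Original max flow = 28.
After raising cap(src->sink), augmenting paths through that edge carry 3 more units.
New max flow = 31. Increase = 3.

3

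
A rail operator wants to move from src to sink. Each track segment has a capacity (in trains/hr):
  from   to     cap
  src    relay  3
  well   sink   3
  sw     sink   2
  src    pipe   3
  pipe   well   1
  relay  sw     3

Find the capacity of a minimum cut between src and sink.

Max flow = 3 (via 2 augmenting paths).
In the residual at optimum, the set reachable from src is {pipe, relay, src, sw}.
Cut edges: pipe→well (cap 1), sw→sink (cap 2). Sum = 3.

3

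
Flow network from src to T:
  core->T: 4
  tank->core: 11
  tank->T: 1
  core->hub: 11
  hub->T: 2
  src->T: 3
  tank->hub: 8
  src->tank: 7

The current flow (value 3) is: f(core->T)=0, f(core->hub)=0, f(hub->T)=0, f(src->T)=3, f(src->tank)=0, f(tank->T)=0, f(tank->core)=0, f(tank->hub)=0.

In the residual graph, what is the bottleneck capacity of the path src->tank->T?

Residual capacities along the path: src->tank: 7, tank->T: 1.
Minimum is 1.

1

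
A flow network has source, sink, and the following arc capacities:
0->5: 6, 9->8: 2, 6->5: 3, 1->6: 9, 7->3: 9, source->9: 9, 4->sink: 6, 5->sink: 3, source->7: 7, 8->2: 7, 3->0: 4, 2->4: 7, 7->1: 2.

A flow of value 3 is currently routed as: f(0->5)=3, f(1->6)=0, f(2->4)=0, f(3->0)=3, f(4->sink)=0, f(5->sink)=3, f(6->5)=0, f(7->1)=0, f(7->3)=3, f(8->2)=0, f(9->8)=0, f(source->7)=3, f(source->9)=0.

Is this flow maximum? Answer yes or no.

No

Residual path source->9->8->2->4->sink has bottleneck 2 > 0.
Pushing 2 along it raises the flow to 5, so the given flow is not maximum.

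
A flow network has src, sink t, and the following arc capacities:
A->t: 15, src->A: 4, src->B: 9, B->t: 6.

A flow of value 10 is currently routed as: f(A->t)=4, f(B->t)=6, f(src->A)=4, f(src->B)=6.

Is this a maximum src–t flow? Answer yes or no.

Residual reachable from src: {B, src}; t is not reachable.
Saturated cut: src->A, B->t with total capacity 10 = current flow value. Flow is maximum.

Yes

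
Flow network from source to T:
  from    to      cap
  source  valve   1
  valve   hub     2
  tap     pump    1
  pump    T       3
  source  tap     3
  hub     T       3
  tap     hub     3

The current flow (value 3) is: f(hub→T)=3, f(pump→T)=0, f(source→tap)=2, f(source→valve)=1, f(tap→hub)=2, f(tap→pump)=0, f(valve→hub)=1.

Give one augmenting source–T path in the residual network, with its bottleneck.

source→tap→pump→T, bottleneck 1

Residual along source→tap→pump→T: source→tap: 1, tap→pump: 1, pump→T: 3.
Bottleneck = min = 1.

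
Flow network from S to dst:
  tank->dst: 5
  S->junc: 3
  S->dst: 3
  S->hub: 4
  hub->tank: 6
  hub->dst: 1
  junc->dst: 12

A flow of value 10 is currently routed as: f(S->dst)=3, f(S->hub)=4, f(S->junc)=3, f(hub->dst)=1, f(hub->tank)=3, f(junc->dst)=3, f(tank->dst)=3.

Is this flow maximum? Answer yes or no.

Residual reachable from S: {S}; dst is not reachable.
Saturated cut: S->hub, S->junc, S->dst with total capacity 10 = current flow value. Flow is maximum.

Yes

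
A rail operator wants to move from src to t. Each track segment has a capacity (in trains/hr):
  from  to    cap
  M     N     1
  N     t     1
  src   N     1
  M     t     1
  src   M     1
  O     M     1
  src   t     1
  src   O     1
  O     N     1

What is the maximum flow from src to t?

Augment src→t: bottleneck 1. Total 1.
Augment src→M→t: bottleneck 1. Total 2.
Augment src→N→t: bottleneck 1. Total 3.
No augmenting path remains in the residual graph.

3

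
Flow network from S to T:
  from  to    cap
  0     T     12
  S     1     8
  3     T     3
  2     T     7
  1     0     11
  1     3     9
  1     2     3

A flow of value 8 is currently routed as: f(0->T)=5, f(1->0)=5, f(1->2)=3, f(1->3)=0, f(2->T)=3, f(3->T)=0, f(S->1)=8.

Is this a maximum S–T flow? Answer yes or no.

Residual reachable from S: {S}; T is not reachable.
Saturated cut: S->1 with total capacity 8 = current flow value. Flow is maximum.

Yes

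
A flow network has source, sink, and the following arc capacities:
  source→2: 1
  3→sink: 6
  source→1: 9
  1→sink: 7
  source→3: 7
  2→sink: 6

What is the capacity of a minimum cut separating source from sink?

Max flow = 14 (via 3 augmenting paths).
In the residual at optimum, the set reachable from source is {1, 3, source}.
Cut edges: source→2 (cap 1), 1→sink (cap 7), 3→sink (cap 6). Sum = 14.

14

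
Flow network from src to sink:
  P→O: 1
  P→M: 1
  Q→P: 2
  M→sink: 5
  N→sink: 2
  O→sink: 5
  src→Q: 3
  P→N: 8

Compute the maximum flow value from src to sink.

Augment src→Q→P→O→sink: bottleneck 1. Total 1.
Augment src→Q→P→M→sink: bottleneck 1. Total 2.
No augmenting path remains in the residual graph.

2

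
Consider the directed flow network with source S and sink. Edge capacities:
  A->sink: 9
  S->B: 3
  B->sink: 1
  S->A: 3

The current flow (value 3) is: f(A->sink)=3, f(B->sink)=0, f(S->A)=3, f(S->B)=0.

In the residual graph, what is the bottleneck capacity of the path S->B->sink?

1

Residual capacities along the path: S->B: 3, B->sink: 1.
Minimum is 1.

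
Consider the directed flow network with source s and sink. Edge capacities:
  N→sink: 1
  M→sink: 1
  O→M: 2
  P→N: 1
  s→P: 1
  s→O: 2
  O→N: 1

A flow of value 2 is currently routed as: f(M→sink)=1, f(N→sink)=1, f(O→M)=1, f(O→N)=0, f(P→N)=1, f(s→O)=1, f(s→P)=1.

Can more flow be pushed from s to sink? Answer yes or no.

No

Residual reachable from s: {M, N, O, P, s}; sink is not reachable.
Saturated cut: N→sink, M→sink with total capacity 2 = current flow value. Flow is maximum.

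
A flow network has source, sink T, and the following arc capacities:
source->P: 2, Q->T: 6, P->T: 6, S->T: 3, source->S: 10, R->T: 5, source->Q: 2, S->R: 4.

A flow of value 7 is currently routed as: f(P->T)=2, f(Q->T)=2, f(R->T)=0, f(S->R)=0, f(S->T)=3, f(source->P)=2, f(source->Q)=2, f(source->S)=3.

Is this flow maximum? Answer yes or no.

No

Residual path source->S->R->T has bottleneck 4 > 0.
Pushing 4 along it raises the flow to 11, so the given flow is not maximum.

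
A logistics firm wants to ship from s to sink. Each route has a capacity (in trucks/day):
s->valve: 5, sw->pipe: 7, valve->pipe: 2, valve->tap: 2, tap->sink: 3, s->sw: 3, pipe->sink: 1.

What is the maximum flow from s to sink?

3

Augment s->valve->tap->sink: bottleneck 2. Total 2.
Augment s->valve->pipe->sink: bottleneck 1. Total 3.
No augmenting path remains in the residual graph.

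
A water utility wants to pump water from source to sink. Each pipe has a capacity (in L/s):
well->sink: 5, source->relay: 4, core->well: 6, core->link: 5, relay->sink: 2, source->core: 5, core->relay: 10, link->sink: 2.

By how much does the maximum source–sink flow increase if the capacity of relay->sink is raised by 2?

Original max flow = 7.
After raising cap(relay->sink), augmenting paths through that edge carry 2 more units.
New max flow = 9. Increase = 2.

2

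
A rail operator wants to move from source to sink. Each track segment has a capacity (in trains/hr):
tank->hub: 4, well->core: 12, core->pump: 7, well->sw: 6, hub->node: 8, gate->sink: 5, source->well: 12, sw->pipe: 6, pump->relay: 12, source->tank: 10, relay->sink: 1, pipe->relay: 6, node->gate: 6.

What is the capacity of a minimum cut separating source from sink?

Max flow = 5 (via 2 augmenting paths).
In the residual at optimum, the set reachable from source is {core, pipe, pump, relay, source, sw, tank, well}.
Cut edges: tank->hub (cap 4), relay->sink (cap 1). Sum = 5.

5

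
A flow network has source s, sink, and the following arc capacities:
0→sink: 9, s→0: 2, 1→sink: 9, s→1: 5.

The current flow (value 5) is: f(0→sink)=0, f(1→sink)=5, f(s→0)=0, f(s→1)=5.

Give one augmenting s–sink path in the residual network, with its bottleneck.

s→0→sink, bottleneck 2

Residual along s→0→sink: s→0: 2, 0→sink: 9.
Bottleneck = min = 2.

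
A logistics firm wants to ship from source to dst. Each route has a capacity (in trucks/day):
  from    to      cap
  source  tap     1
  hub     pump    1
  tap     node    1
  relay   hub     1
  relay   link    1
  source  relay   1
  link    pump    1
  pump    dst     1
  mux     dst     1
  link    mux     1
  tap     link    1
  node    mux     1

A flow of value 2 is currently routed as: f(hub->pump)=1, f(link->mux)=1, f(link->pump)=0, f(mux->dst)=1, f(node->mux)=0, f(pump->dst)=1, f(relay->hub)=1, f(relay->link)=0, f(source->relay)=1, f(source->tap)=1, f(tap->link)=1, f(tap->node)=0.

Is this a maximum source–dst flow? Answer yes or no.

Yes

Residual reachable from source: {source}; dst is not reachable.
Saturated cut: source->relay, source->tap with total capacity 2 = current flow value. Flow is maximum.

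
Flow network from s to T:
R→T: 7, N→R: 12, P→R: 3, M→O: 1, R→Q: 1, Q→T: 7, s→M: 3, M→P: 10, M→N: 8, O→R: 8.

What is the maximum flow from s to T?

Augment s→M→O→R→T: bottleneck 1. Total 1.
Augment s→M→P→R→T: bottleneck 2. Total 3.
No augmenting path remains in the residual graph.

3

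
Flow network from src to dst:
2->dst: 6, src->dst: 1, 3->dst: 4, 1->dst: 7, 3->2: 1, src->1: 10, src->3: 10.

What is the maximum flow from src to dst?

Augment src->dst: bottleneck 1. Total 1.
Augment src->1->dst: bottleneck 7. Total 8.
Augment src->3->dst: bottleneck 4. Total 12.
Augment src->3->2->dst: bottleneck 1. Total 13.
No augmenting path remains in the residual graph.

13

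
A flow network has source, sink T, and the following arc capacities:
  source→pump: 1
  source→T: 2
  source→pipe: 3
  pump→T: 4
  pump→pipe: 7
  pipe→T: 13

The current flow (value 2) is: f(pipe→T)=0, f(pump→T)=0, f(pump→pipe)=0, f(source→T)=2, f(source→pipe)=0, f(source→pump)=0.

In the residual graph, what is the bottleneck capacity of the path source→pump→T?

Residual capacities along the path: source→pump: 1, pump→T: 4.
Minimum is 1.

1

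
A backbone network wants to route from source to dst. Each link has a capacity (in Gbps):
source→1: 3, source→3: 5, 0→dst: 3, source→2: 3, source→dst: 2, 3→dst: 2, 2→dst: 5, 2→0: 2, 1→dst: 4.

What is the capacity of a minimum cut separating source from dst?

Max flow = 10 (via 4 augmenting paths).
In the residual at optimum, the set reachable from source is {3, source}.
Cut edges: source→1 (cap 3), source→2 (cap 3), source→dst (cap 2), 3→dst (cap 2). Sum = 10.

10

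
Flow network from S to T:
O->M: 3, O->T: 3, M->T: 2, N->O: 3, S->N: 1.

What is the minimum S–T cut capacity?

Max flow = 1 (via 1 augmenting path).
In the residual at optimum, the set reachable from S is {S}.
Cut edges: S->N (cap 1). Sum = 1.

1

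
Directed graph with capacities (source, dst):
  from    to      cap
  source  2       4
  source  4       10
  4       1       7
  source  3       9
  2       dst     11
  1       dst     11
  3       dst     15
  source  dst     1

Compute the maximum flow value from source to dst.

21

Augment source→dst: bottleneck 1. Total 1.
Augment source→3→dst: bottleneck 9. Total 10.
Augment source→2→dst: bottleneck 4. Total 14.
Augment source→4→1→dst: bottleneck 7. Total 21.
No augmenting path remains in the residual graph.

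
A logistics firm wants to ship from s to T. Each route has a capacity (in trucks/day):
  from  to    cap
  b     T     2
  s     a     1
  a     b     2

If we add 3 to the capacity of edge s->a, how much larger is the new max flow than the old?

Original max flow = 1.
After raising cap(s->a), augmenting paths through that edge carry 1 more unit.
New max flow = 2. Increase = 1.

1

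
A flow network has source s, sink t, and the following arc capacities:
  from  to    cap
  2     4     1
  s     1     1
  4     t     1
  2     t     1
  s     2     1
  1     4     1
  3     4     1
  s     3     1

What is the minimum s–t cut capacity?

Max flow = 2 (via 2 augmenting paths).
In the residual at optimum, the set reachable from s is {1, 3, 4, s}.
Cut edges: s→2 (cap 1), 4→t (cap 1). Sum = 2.

2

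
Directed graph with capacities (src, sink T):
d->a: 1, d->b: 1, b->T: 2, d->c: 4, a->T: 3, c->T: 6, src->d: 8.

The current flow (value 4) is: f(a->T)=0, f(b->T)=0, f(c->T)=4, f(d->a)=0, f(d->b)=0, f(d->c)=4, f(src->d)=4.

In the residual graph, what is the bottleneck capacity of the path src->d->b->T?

1

Residual capacities along the path: src->d: 4, d->b: 1, b->T: 2.
Minimum is 1.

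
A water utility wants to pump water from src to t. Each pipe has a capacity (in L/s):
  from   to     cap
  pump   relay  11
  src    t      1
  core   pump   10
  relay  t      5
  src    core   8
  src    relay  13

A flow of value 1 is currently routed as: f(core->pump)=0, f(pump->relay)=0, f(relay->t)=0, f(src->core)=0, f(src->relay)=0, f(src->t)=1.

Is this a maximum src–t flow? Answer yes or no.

Residual path src->relay->t has bottleneck 5 > 0.
Pushing 5 along it raises the flow to 6, so the given flow is not maximum.

No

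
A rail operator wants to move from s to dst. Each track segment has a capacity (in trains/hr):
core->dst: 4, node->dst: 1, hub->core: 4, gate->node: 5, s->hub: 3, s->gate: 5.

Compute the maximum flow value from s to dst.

Augment s->hub->core->dst: bottleneck 3. Total 3.
Augment s->gate->node->dst: bottleneck 1. Total 4.
No augmenting path remains in the residual graph.

4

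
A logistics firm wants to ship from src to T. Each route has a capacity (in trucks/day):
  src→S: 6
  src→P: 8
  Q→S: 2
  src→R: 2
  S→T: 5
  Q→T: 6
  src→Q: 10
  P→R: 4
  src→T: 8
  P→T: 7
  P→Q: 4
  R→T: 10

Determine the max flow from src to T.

29

Augment src→T: bottleneck 8. Total 8.
Augment src→P→T: bottleneck 7. Total 15.
Augment src→Q→T: bottleneck 6. Total 21.
Augment src→R→T: bottleneck 2. Total 23.
Augment src→S→T: bottleneck 5. Total 28.
Augment src→P→R→T: bottleneck 1. Total 29.
No augmenting path remains in the residual graph.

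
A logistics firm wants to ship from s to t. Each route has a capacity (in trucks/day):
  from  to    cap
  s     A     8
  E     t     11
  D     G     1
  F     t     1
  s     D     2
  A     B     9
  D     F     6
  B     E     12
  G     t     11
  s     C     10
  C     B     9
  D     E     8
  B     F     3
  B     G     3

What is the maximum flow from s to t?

Augment s->D->F->t: bottleneck 1. Total 1.
Augment s->D->E->t: bottleneck 1. Total 2.
Augment s->A->B->G->t: bottleneck 3. Total 5.
Augment s->A->B->E->t: bottleneck 5. Total 10.
Augment s->C->B->E->t: bottleneck 5. Total 15.
Augment s->C->B->F->D->G->t: bottleneck 1. Total 16.
No augmenting path remains in the residual graph.

16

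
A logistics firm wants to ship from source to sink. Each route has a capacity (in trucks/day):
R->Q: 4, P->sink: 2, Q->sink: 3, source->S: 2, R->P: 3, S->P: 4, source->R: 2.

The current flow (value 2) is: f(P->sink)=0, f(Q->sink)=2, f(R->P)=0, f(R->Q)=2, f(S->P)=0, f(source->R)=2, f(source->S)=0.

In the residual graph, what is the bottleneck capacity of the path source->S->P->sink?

2

Residual capacities along the path: source->S: 2, S->P: 4, P->sink: 2.
Minimum is 2.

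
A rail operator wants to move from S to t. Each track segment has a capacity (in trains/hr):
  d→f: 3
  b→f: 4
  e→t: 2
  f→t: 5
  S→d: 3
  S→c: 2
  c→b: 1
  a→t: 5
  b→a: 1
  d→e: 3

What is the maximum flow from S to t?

Augment S→d→f→t: bottleneck 3. Total 3.
Augment S→c→b→f→t: bottleneck 1. Total 4.
No augmenting path remains in the residual graph.

4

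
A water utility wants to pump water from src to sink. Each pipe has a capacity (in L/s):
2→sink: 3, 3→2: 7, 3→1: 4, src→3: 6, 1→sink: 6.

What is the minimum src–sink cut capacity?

6

Max flow = 6 (via 2 augmenting paths).
In the residual at optimum, the set reachable from src is {src}.
Cut edges: src→3 (cap 6). Sum = 6.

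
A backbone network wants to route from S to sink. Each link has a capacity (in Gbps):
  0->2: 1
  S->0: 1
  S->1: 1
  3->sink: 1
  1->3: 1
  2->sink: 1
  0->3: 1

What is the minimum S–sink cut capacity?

2

Max flow = 2 (via 2 augmenting paths).
In the residual at optimum, the set reachable from S is {S}.
Cut edges: S->0 (cap 1), S->1 (cap 1). Sum = 2.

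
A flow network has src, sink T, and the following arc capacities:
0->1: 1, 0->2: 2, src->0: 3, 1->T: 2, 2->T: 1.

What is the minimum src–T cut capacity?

2

Max flow = 2 (via 2 augmenting paths).
In the residual at optimum, the set reachable from src is {0, 2, src}.
Cut edges: 0->1 (cap 1), 2->T (cap 1). Sum = 2.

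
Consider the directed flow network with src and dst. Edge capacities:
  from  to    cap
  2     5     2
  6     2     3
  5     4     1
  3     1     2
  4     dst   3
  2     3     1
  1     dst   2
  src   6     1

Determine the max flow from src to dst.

Augment src->6->2->3->1->dst: bottleneck 1. Total 1.
No augmenting path remains in the residual graph.

1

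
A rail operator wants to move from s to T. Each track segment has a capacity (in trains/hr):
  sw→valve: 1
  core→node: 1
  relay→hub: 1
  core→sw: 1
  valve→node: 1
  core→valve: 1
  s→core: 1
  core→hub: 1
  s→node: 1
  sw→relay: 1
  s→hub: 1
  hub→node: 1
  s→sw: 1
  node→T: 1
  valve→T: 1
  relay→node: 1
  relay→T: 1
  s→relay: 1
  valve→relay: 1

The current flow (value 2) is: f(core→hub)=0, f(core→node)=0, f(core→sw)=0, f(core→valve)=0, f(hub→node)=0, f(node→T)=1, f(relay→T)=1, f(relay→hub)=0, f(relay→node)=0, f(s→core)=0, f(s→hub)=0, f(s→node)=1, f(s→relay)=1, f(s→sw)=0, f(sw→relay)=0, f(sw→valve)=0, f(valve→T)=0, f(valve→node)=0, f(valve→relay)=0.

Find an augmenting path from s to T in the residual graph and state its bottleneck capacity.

Residual along s→core→valve→T: s→core: 1, core→valve: 1, valve→T: 1.
Bottleneck = min = 1.

s→core→valve→T, bottleneck 1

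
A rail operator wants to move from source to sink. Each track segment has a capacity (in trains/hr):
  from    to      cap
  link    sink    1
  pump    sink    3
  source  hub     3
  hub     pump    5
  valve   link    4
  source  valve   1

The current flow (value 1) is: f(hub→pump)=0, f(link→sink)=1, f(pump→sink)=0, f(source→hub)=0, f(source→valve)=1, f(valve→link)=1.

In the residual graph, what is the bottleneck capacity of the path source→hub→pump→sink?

Residual capacities along the path: source→hub: 3, hub→pump: 5, pump→sink: 3.
Minimum is 3.

3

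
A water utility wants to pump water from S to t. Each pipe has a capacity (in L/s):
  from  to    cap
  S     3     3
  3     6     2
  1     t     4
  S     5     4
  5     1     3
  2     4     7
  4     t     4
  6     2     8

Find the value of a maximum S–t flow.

Augment S->5->1->t: bottleneck 3. Total 3.
Augment S->3->6->2->4->t: bottleneck 2. Total 5.
No augmenting path remains in the residual graph.

5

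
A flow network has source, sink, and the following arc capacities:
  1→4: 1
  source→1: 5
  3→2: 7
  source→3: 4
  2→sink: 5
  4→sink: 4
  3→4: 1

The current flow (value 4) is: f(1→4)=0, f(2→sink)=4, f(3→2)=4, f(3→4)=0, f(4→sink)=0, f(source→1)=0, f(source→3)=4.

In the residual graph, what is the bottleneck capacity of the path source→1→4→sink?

Residual capacities along the path: source→1: 5, 1→4: 1, 4→sink: 4.
Minimum is 1.

1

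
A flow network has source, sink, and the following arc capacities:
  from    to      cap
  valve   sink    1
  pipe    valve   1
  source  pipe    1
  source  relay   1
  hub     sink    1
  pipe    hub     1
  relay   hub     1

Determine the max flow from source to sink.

Augment source->relay->hub->sink: bottleneck 1. Total 1.
Augment source->pipe->valve->sink: bottleneck 1. Total 2.
No augmenting path remains in the residual graph.

2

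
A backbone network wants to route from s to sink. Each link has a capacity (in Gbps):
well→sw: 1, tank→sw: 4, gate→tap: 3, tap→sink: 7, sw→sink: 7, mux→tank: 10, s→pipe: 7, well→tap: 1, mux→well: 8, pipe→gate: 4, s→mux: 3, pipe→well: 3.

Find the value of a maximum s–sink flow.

Augment s→mux→tank→sw→sink: bottleneck 3. Total 3.
Augment s→pipe→well→sw→sink: bottleneck 1. Total 4.
Augment s→pipe→well→tap→sink: bottleneck 1. Total 5.
Augment s→pipe→gate→tap→sink: bottleneck 3. Total 8.
No augmenting path remains in the residual graph.

8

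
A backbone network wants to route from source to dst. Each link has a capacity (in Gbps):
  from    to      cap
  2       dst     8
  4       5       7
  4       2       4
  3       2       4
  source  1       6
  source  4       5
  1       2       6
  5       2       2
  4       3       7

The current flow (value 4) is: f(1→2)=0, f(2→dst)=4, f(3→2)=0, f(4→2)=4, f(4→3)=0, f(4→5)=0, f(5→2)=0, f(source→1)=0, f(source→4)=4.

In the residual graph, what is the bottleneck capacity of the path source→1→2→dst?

Residual capacities along the path: source→1: 6, 1→2: 6, 2→dst: 4.
Minimum is 4.

4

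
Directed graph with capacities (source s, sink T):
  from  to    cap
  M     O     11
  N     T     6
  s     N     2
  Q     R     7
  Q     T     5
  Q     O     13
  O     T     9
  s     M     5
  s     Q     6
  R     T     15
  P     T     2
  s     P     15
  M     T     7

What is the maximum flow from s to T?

Augment s→N→T: bottleneck 2. Total 2.
Augment s→M→T: bottleneck 5. Total 7.
Augment s→Q→T: bottleneck 5. Total 12.
Augment s→P→T: bottleneck 2. Total 14.
Augment s→Q→R→T: bottleneck 1. Total 15.
No augmenting path remains in the residual graph.

15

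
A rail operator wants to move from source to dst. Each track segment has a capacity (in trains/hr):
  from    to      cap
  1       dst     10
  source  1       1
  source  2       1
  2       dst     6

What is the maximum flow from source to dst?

2

Augment source→2→dst: bottleneck 1. Total 1.
Augment source→1→dst: bottleneck 1. Total 2.
No augmenting path remains in the residual graph.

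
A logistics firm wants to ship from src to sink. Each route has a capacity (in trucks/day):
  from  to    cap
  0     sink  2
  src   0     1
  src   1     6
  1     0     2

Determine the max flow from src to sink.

Augment src->0->sink: bottleneck 1. Total 1.
Augment src->1->0->sink: bottleneck 1. Total 2.
No augmenting path remains in the residual graph.

2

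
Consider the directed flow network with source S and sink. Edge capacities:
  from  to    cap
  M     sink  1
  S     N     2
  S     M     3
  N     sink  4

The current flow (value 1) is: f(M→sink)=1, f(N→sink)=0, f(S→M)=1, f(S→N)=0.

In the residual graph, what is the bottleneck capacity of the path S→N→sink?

2

Residual capacities along the path: S→N: 2, N→sink: 4.
Minimum is 2.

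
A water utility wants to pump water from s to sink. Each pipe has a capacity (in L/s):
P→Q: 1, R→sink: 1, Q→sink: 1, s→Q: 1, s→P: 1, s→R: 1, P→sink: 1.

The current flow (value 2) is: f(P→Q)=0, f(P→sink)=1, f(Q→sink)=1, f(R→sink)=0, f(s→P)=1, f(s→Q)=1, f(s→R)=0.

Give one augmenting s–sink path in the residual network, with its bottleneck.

s→R→sink, bottleneck 1

Residual along s→R→sink: s→R: 1, R→sink: 1.
Bottleneck = min = 1.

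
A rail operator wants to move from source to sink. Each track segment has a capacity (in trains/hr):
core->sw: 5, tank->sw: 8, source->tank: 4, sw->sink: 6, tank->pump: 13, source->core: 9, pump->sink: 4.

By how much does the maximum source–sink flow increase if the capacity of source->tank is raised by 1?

Original max flow = 9.
After raising cap(source->tank), augmenting paths through that edge carry 1 more unit.
New max flow = 10. Increase = 1.

1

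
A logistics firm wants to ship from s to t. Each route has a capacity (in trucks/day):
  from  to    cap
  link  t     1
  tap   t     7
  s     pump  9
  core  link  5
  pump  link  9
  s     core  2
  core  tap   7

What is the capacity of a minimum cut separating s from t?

Max flow = 3 (via 2 augmenting paths).
In the residual at optimum, the set reachable from s is {link, pump, s}.
Cut edges: s→core (cap 2), link→t (cap 1). Sum = 3.

3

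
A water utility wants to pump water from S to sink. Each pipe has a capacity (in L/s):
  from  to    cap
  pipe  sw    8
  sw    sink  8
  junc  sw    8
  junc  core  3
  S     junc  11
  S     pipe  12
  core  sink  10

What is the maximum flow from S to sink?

11

Augment S→junc→core→sink: bottleneck 3. Total 3.
Augment S→junc→sw→sink: bottleneck 8. Total 11.
No augmenting path remains in the residual graph.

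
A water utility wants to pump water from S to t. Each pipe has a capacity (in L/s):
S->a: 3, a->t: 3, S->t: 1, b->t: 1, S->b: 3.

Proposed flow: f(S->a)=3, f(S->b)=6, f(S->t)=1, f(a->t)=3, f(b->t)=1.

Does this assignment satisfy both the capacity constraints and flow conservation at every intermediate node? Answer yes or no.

No

Capacity violated on S->b: flow 6 > capacity 3.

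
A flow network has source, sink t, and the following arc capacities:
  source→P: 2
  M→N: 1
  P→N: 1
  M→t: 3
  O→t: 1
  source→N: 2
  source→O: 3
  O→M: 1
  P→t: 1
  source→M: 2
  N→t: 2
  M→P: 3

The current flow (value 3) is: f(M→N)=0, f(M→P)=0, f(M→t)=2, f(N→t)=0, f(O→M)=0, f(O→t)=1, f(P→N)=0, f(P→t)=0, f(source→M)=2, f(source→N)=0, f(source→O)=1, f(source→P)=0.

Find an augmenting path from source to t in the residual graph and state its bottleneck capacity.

Residual along source→P→t: source→P: 2, P→t: 1.
Bottleneck = min = 1.

source→P→t, bottleneck 1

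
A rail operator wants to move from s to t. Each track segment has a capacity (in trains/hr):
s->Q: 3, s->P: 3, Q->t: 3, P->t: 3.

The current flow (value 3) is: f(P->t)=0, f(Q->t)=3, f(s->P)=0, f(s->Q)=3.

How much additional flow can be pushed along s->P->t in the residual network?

Residual capacities along the path: s->P: 3, P->t: 3.
Minimum is 3.

3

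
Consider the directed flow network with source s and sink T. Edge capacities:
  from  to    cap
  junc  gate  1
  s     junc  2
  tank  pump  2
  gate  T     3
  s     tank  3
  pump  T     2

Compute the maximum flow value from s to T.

Augment s→tank→pump→T: bottleneck 2. Total 2.
Augment s→junc→gate→T: bottleneck 1. Total 3.
No augmenting path remains in the residual graph.

3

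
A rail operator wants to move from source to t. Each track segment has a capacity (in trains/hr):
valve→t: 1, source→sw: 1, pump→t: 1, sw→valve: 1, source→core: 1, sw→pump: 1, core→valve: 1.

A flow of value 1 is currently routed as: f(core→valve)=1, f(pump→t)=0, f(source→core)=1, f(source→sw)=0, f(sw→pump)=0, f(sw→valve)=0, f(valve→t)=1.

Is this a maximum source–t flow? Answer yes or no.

Residual path source→sw→pump→t has bottleneck 1 > 0.
Pushing 1 along it raises the flow to 2, so the given flow is not maximum.

No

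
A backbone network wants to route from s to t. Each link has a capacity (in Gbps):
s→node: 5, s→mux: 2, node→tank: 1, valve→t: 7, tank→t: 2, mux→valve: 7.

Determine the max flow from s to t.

3

Augment s→mux→valve→t: bottleneck 2. Total 2.
Augment s→node→tank→t: bottleneck 1. Total 3.
No augmenting path remains in the residual graph.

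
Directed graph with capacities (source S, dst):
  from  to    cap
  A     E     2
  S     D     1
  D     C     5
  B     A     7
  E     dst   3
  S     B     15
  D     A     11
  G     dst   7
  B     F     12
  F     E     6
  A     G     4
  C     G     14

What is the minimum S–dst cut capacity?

Max flow = 8 (via 3 augmenting paths).
In the residual at optimum, the set reachable from S is {A, B, E, F, S}.
Cut edges: S→D (cap 1), A→G (cap 4), E→dst (cap 3). Sum = 8.

8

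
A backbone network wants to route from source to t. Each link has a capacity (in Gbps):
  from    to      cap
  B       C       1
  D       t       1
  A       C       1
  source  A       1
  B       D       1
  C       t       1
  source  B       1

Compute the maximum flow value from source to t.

2

Augment source->A->C->t: bottleneck 1. Total 1.
Augment source->B->D->t: bottleneck 1. Total 2.
No augmenting path remains in the residual graph.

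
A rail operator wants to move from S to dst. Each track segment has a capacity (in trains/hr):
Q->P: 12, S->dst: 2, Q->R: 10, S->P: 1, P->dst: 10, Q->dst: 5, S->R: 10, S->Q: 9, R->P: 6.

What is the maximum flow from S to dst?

17

Augment S->dst: bottleneck 2. Total 2.
Augment S->Q->dst: bottleneck 5. Total 7.
Augment S->P->dst: bottleneck 1. Total 8.
Augment S->Q->P->dst: bottleneck 4. Total 12.
Augment S->R->P->dst: bottleneck 5. Total 17.
No augmenting path remains in the residual graph.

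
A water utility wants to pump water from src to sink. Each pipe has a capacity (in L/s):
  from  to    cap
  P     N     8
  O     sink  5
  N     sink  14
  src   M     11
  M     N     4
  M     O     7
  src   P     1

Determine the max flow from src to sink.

Augment src->M->O->sink: bottleneck 5. Total 5.
Augment src->M->N->sink: bottleneck 4. Total 9.
Augment src->P->N->sink: bottleneck 1. Total 10.
No augmenting path remains in the residual graph.

10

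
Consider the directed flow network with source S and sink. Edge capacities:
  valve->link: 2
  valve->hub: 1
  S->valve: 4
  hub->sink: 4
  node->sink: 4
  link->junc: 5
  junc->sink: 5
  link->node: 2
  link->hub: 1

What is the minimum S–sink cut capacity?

3

Max flow = 3 (via 2 augmenting paths).
In the residual at optimum, the set reachable from S is {S, valve}.
Cut edges: valve->link (cap 2), valve->hub (cap 1). Sum = 3.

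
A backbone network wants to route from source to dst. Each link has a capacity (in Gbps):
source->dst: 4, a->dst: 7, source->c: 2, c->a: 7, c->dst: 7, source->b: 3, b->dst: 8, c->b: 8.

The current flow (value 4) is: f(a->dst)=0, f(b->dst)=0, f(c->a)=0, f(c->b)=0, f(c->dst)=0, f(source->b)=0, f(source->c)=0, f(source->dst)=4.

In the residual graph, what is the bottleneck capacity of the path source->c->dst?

Residual capacities along the path: source->c: 2, c->dst: 7.
Minimum is 2.

2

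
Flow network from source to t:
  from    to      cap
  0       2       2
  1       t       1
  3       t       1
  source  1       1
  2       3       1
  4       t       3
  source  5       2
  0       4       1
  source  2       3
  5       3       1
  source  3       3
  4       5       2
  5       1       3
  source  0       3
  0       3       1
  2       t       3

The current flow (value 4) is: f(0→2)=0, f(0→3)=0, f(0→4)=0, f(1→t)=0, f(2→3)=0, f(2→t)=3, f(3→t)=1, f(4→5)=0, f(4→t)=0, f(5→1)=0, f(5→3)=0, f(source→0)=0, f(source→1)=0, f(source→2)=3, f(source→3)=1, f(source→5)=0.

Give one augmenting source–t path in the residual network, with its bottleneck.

source→1→t, bottleneck 1

Residual along source→1→t: source→1: 1, 1→t: 1.
Bottleneck = min = 1.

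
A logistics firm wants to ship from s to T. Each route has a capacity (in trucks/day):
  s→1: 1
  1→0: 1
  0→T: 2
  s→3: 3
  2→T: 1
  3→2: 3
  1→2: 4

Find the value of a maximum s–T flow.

Augment s→3→2→T: bottleneck 1. Total 1.
Augment s→1→0→T: bottleneck 1. Total 2.
No augmenting path remains in the residual graph.

2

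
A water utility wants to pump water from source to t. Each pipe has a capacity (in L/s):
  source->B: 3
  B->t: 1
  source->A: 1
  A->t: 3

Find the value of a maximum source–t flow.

2

Augment source->A->t: bottleneck 1. Total 1.
Augment source->B->t: bottleneck 1. Total 2.
No augmenting path remains in the residual graph.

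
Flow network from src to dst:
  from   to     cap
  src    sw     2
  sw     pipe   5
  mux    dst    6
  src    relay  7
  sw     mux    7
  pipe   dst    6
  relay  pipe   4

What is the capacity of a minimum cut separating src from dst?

6

Max flow = 6 (via 2 augmenting paths).
In the residual at optimum, the set reachable from src is {relay, src}.
Cut edges: src->sw (cap 2), relay->pipe (cap 4). Sum = 6.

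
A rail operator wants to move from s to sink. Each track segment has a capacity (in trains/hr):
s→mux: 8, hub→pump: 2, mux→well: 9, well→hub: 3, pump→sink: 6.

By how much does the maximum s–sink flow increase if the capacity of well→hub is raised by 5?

Original max flow = 2.
Edge well→hub does not cross the min cut (source side {hub, mux, s, well}), so extra capacity there cannot help.
New max flow = 2. Increase = 0.

0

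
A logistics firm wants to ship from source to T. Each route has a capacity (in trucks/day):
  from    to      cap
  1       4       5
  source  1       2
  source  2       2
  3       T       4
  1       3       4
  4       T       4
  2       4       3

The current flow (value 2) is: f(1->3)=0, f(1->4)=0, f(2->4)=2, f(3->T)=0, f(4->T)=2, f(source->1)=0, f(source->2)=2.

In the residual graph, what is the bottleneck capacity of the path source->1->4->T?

Residual capacities along the path: source->1: 2, 1->4: 5, 4->T: 2.
Minimum is 2.

2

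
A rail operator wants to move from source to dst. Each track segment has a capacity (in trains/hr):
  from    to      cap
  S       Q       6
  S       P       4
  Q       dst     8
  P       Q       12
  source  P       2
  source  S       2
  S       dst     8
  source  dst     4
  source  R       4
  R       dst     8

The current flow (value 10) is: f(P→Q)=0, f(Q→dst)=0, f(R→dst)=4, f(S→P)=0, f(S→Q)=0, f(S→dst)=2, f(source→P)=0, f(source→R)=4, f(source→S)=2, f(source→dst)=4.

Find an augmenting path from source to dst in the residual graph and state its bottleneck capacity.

source→P→Q→dst, bottleneck 2

Residual along source→P→Q→dst: source→P: 2, P→Q: 12, Q→dst: 8.
Bottleneck = min = 2.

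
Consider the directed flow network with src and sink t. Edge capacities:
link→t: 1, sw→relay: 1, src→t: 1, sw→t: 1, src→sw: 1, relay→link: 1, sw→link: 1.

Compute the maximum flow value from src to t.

2

Augment src→t: bottleneck 1. Total 1.
Augment src→sw→t: bottleneck 1. Total 2.
No augmenting path remains in the residual graph.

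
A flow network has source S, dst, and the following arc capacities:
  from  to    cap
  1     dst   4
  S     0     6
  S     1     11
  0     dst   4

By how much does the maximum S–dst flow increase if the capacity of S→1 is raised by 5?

0

Original max flow = 8.
Edge S→1 does not cross the min cut (source side {0, 1, S}), so extra capacity there cannot help.
New max flow = 8. Increase = 0.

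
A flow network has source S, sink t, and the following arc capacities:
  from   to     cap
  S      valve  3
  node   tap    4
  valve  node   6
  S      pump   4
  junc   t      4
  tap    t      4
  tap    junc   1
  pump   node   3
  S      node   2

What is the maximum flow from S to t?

Augment S→node→tap→t: bottleneck 2. Total 2.
Augment S→pump→node→tap→t: bottleneck 2. Total 4.
No augmenting path remains in the residual graph.

4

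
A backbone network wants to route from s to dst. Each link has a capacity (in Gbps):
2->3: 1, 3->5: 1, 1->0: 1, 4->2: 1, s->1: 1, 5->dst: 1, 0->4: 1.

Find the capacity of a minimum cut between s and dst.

1

Max flow = 1 (via 1 augmenting path).
In the residual at optimum, the set reachable from s is {s}.
Cut edges: s->1 (cap 1). Sum = 1.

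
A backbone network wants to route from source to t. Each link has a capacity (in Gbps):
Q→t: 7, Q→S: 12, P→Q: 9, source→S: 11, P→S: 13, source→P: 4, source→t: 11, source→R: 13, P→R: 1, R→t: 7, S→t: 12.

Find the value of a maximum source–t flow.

Augment source→t: bottleneck 11. Total 11.
Augment source→R→t: bottleneck 7. Total 18.
Augment source→S→t: bottleneck 11. Total 29.
Augment source→P→Q→t: bottleneck 4. Total 33.
No augmenting path remains in the residual graph.

33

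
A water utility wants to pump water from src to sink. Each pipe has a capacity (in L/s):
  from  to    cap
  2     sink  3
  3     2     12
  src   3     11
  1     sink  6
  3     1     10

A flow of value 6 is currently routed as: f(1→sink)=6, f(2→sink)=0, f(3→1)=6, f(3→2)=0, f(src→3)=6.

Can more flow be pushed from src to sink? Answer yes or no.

Yes

Residual path src→3→2→sink has bottleneck 3 > 0.
Pushing 3 along it raises the flow to 9, so the given flow is not maximum.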